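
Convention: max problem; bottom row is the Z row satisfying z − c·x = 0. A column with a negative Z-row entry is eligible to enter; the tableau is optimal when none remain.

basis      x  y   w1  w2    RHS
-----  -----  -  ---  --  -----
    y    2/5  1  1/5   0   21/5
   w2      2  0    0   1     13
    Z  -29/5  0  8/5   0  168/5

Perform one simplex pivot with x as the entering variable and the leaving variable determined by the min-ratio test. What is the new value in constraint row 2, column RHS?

13/2

Ratio test on column x — row 1: (21/5)/(2/5) = 21/2; row 2: 13/2 = 13/2. Minimum is 13/2 at row 2 (w2 leaves); pivot element 2.
Divide row 2 by 2; eliminate column x from the other rows.
In the new row 2, the RHS entry is the old entry divided by the pivot: 13/2 = 13/2.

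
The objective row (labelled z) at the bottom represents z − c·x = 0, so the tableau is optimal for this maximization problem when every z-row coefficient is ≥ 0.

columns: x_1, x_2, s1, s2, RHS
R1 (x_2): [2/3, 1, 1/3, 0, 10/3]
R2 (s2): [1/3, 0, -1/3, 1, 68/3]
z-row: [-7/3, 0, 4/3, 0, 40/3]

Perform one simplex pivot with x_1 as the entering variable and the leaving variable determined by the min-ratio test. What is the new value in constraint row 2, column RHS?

Ratio test on column x_1 — row 1: (10/3)/(2/3) = 5; row 2: (68/3)/(1/3) = 68. Minimum is 5 at row 1 (x_2 leaves); pivot element 2/3.
Divide row 1 by 2/3; eliminate column x_1 from the other rows.
Row 2 update in column RHS: 68/3 − (1/3)·5 = 21.

21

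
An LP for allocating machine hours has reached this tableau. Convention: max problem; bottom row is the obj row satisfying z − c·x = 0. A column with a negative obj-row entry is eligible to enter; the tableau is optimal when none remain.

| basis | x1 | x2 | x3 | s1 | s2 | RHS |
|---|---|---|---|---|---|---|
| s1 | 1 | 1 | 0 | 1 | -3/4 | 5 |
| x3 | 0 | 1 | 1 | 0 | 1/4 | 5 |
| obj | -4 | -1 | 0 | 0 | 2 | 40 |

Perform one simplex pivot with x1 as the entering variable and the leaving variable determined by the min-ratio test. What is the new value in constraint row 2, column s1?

0

Ratio test on column x1 — row 1: 5/1 = 5; row 2: entry 0 ≤ 0. Minimum is 5 at row 1 (s1 leaves); pivot element 1.
Divide row 1 by 1; eliminate column x1 from the other rows.
Row 2 update in column s1: 0 − 0·1 = 0.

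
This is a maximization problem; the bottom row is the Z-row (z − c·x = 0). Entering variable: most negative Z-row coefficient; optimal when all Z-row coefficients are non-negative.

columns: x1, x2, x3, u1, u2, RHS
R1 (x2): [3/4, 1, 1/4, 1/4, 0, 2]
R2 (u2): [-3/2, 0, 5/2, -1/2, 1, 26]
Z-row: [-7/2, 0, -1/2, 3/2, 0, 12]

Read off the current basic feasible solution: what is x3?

x3 is not in the basis, so in the current basic feasible solution x3 = 0.

0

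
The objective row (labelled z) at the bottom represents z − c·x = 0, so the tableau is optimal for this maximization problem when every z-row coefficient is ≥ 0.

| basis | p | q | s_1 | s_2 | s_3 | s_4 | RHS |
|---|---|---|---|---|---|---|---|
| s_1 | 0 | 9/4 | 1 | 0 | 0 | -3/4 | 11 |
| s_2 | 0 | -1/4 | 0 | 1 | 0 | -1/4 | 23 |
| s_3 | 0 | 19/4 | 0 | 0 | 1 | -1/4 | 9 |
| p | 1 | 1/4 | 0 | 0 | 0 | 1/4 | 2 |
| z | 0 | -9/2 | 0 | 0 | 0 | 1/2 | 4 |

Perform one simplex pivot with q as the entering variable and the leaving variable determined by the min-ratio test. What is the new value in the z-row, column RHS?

Ratio test on column q — row 1: 11/(9/4) = 44/9; row 2: entry -1/4 ≤ 0; row 3: 9/(19/4) = 36/19; row 4: 2/(1/4) = 8. Minimum is 36/19 at row 3 (s_3 leaves); pivot element 19/4.
Divide row 3 by 19/4; eliminate column q from the other rows.
z-row update in column RHS: 4 − (-9/2)·(36/19) = 238/19.

238/19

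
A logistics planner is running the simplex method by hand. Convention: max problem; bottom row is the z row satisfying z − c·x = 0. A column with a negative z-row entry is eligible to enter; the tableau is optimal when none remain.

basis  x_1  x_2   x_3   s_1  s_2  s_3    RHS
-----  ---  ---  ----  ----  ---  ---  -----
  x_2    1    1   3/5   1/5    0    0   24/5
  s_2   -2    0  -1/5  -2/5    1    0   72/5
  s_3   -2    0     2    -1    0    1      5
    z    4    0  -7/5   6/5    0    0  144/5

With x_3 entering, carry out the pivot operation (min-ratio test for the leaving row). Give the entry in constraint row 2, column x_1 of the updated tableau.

Ratio test on column x_3 — row 1: (24/5)/(3/5) = 8; row 2: entry -1/5 ≤ 0; row 3: 5/2 = 5/2. Minimum is 5/2 at row 3 (s_3 leaves); pivot element 2.
Divide row 3 by 2; eliminate column x_3 from the other rows.
Row 2 update in column x_1: -2 − (-1/5)·(-1) = -11/5.

-11/5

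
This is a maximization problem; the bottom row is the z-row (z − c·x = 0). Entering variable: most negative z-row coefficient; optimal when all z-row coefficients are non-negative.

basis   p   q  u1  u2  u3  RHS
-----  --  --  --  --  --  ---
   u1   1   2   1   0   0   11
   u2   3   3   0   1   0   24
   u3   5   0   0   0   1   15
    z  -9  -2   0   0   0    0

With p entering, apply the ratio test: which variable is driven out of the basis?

u3

Column p entries and ratios — u1: 11/1 = 11; u2: 24/3 = 8; u3: 15/5 = 3.
Smallest ratio is 3 in the row of u3, so u3 leaves.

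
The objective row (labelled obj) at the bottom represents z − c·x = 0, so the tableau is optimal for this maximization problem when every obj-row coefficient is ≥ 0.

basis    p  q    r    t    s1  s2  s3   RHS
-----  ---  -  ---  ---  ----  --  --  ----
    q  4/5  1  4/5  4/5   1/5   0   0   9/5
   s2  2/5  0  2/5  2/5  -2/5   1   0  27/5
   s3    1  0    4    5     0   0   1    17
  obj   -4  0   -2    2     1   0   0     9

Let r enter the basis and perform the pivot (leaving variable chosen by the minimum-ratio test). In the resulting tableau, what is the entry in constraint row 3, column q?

-5

Ratio test on column r — row 1: (9/5)/(4/5) = 9/4; row 2: (27/5)/(2/5) = 27/2; row 3: 17/4 = 17/4. Minimum is 9/4 at row 1 (q leaves); pivot element 4/5.
Divide row 1 by 4/5; eliminate column r from the other rows.
Row 3 update in column q: 0 − 4·(5/4) = -5.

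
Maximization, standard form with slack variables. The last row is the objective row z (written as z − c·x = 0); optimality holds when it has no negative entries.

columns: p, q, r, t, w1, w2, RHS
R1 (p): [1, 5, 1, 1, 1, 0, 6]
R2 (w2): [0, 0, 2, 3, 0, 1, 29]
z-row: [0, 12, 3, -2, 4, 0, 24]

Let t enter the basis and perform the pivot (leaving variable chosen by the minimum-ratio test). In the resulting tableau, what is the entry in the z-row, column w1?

Ratio test on column t — row 1: 6/1 = 6; row 2: 29/3 = 29/3. Minimum is 6 at row 1 (p leaves); pivot element 1.
Divide row 1 by 1; eliminate column t from the other rows.
z-row update in column w1: 4 − (-2)·1 = 6.

6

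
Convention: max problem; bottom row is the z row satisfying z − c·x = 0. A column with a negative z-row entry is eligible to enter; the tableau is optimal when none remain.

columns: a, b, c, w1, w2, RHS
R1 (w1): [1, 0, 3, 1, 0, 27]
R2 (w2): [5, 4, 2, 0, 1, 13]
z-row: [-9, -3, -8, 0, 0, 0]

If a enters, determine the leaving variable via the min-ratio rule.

w2

Column a entries and ratios — w1: 27/1 = 27; w2: 13/5 = 13/5.
Smallest ratio is 13/5 in the row of w2, so w2 leaves.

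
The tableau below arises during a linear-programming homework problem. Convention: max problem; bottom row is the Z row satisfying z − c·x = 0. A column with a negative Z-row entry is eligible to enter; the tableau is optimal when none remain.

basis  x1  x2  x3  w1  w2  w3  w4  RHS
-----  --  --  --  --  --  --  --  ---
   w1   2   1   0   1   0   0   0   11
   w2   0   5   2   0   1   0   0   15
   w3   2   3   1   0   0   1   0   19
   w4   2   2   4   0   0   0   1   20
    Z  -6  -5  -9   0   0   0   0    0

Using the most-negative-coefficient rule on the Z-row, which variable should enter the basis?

Negative Z-row entries: x1: -6, x2: -5, x3: -9.
The most negative is -9 in column x3, so x3 enters.

x3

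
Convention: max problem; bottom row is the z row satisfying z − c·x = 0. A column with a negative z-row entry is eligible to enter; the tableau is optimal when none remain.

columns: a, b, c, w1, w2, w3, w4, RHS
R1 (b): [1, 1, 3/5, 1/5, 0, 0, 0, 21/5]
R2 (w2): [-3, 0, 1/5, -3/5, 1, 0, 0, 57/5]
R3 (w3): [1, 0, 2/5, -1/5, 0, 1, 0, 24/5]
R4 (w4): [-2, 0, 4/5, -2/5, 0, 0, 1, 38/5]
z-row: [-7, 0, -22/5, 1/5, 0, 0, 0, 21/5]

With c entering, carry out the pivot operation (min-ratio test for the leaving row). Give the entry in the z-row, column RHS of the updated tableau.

Ratio test on column c — row 1: (21/5)/(3/5) = 7; row 2: (57/5)/(1/5) = 57; row 3: (24/5)/(2/5) = 12; row 4: (38/5)/(4/5) = 19/2. Minimum is 7 at row 1 (b leaves); pivot element 3/5.
Divide row 1 by 3/5; eliminate column c from the other rows.
z-row update in column RHS: 21/5 − (-22/5)·7 = 35.

35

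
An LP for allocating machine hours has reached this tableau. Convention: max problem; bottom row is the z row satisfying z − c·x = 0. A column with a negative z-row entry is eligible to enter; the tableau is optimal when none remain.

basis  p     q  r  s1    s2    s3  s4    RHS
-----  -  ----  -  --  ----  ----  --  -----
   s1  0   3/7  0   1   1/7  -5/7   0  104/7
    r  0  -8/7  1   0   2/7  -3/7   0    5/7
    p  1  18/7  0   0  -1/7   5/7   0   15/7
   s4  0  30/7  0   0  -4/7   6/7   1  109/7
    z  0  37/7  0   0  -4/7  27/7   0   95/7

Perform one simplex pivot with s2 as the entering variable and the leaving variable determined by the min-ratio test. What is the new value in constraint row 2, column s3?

-3/2

Ratio test on column s2 — row 1: (104/7)/(1/7) = 104; row 2: (5/7)/(2/7) = 5/2; row 3: entry -1/7 ≤ 0; row 4: entry -4/7 ≤ 0. Minimum is 5/2 at row 2 (r leaves); pivot element 2/7.
Divide row 2 by 2/7; eliminate column s2 from the other rows.
In the new row 2, the s3 entry is the old entry divided by the pivot: (-3/7)/(2/7) = -3/2.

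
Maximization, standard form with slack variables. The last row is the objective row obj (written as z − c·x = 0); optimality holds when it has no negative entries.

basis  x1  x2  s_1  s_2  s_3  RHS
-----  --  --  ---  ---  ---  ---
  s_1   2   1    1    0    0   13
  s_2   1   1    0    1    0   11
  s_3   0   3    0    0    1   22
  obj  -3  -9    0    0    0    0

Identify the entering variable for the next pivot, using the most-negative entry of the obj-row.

x2

Negative obj-row entries: x1: -3, x2: -9.
The most negative is -9 in column x2, so x2 enters.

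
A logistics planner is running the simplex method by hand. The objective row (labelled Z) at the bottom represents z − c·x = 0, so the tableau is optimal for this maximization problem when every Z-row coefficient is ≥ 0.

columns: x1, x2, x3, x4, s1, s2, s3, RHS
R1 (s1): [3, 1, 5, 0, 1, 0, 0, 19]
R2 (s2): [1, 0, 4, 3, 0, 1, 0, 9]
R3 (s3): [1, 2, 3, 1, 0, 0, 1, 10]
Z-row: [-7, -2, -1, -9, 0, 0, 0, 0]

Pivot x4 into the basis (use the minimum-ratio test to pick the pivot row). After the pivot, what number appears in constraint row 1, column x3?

Ratio test on column x4 — row 1: entry 0 ≤ 0; row 2: 9/3 = 3; row 3: 10/1 = 10. Minimum is 3 at row 2 (s2 leaves); pivot element 3.
Divide row 2 by 3; eliminate column x4 from the other rows.
Row 1 update in column x3: 5 − 0·(4/3) = 5.

5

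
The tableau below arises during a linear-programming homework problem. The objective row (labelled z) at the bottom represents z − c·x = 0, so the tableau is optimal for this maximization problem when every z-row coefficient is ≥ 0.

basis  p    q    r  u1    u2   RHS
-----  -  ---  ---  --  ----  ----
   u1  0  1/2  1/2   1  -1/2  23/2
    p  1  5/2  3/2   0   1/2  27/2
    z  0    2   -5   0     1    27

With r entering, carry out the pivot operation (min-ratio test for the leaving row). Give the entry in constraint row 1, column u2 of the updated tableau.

-2/3

Ratio test on column r — row 1: (23/2)/(1/2) = 23; row 2: (27/2)/(3/2) = 9. Minimum is 9 at row 2 (p leaves); pivot element 3/2.
Divide row 2 by 3/2; eliminate column r from the other rows.
Row 1 update in column u2: -1/2 − (1/2)·(1/3) = -2/3.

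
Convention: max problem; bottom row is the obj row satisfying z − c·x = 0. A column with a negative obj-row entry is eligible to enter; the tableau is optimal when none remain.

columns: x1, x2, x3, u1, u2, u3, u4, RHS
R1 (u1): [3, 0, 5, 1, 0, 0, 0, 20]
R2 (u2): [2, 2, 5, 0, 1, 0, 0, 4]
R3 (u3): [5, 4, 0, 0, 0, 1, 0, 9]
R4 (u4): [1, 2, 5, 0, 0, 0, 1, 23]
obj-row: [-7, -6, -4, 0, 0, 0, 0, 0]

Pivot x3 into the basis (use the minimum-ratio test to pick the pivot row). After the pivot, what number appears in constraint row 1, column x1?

Ratio test on column x3 — row 1: 20/5 = 4; row 2: 4/5 = 4/5; row 3: entry 0 ≤ 0; row 4: 23/5 = 23/5. Minimum is 4/5 at row 2 (u2 leaves); pivot element 5.
Divide row 2 by 5; eliminate column x3 from the other rows.
Row 1 update in column x1: 3 − 5·(2/5) = 1.

1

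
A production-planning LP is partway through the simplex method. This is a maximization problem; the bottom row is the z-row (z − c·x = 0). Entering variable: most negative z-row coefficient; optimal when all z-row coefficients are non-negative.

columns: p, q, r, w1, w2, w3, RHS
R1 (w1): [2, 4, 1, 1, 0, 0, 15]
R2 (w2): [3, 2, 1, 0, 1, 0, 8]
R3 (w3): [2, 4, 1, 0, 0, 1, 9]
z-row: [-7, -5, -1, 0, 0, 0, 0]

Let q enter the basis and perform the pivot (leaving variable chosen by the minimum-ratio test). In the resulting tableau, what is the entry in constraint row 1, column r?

Ratio test on column q — row 1: 15/4 = 15/4; row 2: 8/2 = 4; row 3: 9/4 = 9/4. Minimum is 9/4 at row 3 (w3 leaves); pivot element 4.
Divide row 3 by 4; eliminate column q from the other rows.
Row 1 update in column r: 1 − 4·(1/4) = 0.

0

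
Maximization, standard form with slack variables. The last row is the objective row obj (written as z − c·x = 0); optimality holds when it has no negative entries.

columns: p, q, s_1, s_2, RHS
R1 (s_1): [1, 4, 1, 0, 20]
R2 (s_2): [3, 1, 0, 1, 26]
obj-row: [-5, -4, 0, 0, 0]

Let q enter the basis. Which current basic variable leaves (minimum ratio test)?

s_1

Column q entries and ratios — s_1: 20/4 = 5; s_2: 26/1 = 26.
Smallest ratio is 5 in the row of s_1, so s_1 leaves.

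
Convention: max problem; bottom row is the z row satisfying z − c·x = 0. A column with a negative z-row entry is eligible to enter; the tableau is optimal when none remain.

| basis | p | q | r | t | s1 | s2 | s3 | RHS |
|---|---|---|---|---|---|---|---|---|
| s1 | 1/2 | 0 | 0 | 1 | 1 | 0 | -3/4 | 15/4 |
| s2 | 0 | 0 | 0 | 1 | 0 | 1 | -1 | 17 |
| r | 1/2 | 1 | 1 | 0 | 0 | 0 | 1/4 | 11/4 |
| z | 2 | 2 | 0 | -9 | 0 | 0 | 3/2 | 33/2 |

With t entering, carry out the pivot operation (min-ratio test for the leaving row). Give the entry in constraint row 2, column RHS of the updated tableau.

53/4

Ratio test on column t — row 1: (15/4)/1 = 15/4; row 2: 17/1 = 17; row 3: entry 0 ≤ 0. Minimum is 15/4 at row 1 (s1 leaves); pivot element 1.
Divide row 1 by 1; eliminate column t from the other rows.
Row 2 update in column RHS: 17 − 1·(15/4) = 53/4.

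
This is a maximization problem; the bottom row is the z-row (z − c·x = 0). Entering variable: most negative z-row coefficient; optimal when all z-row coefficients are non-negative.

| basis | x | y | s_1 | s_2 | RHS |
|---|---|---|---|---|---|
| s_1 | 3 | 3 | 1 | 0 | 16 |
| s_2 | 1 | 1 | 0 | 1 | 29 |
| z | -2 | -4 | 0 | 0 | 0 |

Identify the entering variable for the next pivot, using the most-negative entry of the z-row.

Negative z-row entries: x: -2, y: -4.
The most negative is -4 in column y, so y enters.

y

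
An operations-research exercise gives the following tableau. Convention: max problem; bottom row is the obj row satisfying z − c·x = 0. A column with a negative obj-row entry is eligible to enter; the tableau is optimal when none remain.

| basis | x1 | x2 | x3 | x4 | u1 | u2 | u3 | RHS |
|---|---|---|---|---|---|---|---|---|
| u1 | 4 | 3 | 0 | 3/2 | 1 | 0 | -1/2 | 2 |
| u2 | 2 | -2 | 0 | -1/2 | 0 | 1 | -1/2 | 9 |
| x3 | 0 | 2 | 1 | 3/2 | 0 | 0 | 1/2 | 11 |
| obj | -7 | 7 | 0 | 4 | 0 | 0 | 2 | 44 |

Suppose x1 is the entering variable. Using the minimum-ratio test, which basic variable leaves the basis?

Column x1 entries and ratios — u1: 2/4 = 1/2; u2: 9/2 = 9/2; x3: 0 ≤ 0, skip.
Smallest ratio is 1/2 in the row of u1, so u1 leaves.

u1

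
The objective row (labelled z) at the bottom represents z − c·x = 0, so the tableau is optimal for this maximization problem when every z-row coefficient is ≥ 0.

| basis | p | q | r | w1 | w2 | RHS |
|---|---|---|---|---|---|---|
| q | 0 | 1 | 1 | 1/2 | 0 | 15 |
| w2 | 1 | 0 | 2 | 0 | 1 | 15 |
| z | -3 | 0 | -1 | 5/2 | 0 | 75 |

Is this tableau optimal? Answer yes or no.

The z-row has a negative entry -3 in column p, so it is not optimal.

no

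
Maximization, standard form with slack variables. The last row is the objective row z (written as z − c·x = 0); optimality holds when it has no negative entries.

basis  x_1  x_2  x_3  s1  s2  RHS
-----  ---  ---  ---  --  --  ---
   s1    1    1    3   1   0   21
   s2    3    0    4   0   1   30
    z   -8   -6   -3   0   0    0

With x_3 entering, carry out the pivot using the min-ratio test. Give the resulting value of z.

Ratio test on column x_3 — row 1: 21/3 = 7; row 2: 30/4 = 15/2. Minimum is 7 at row 1 (s1 leaves); pivot element 3.
Pivot on row 1; the z-row RHS becomes 0 − (-3)·7 = 21.

21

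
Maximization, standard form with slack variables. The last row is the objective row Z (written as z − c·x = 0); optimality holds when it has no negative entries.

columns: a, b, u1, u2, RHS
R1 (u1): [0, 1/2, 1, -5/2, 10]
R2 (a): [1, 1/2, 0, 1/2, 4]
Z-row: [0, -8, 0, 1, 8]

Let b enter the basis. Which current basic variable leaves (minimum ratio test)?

Column b entries and ratios — u1: 10/(1/2) = 20; a: 4/(1/2) = 8.
Smallest ratio is 8 in the row of a, so a leaves.

a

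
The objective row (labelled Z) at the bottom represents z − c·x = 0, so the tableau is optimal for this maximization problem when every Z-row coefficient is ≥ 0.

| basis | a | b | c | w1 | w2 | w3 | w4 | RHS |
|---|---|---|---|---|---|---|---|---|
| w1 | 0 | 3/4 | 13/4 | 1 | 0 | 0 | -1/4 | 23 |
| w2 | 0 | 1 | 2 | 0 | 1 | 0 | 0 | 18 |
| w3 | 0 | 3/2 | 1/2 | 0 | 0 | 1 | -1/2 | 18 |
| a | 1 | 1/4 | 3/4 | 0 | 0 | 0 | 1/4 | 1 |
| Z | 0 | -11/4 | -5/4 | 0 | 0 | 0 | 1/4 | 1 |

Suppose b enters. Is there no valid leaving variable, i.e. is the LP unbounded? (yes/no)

Column b has positive entries in row(s) 1, 2, 3, 4, so the ratio test bounds it — not unbounded.

no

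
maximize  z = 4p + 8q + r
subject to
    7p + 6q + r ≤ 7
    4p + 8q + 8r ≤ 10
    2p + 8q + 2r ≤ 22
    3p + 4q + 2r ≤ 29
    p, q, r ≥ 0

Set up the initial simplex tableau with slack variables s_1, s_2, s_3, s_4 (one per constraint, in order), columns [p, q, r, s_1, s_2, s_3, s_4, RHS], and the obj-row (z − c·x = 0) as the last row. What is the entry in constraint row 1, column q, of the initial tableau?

Constraint 1 has coefficient 6 on q.

6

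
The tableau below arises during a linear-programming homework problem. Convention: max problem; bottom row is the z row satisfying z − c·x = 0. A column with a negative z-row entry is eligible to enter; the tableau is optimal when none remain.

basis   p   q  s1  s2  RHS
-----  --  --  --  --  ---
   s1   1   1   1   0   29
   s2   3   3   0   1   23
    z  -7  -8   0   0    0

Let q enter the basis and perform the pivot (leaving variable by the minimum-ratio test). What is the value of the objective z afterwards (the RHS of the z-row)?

Ratio test on column q — row 1: 29/1 = 29; row 2: 23/3 = 23/3. Minimum is 23/3 at row 2 (s2 leaves); pivot element 3.
Pivot on row 2; the z-row RHS becomes 0 − (-8)·(23/3) = 184/3.

184/3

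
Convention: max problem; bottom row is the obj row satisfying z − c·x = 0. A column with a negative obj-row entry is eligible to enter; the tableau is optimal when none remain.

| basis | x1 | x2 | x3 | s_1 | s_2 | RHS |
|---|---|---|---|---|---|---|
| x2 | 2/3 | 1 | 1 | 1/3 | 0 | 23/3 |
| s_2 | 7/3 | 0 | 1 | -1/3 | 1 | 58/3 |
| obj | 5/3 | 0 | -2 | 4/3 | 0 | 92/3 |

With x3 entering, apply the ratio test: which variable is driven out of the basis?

Column x3 entries and ratios — x2: (23/3)/1 = 23/3; s_2: (58/3)/1 = 58/3.
Smallest ratio is 23/3 in the row of x2, so x2 leaves.

x2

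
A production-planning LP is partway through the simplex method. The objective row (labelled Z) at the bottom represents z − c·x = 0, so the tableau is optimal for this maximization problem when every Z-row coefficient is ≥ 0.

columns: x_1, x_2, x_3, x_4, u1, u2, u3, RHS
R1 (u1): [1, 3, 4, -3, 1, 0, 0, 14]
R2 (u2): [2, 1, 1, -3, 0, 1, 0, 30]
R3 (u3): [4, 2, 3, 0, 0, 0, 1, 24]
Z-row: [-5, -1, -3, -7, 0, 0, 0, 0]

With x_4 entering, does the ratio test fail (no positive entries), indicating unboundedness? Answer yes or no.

Every constraint-row entry in column x_4 is ≤ 0, so increasing x_4 is unbounded.

yes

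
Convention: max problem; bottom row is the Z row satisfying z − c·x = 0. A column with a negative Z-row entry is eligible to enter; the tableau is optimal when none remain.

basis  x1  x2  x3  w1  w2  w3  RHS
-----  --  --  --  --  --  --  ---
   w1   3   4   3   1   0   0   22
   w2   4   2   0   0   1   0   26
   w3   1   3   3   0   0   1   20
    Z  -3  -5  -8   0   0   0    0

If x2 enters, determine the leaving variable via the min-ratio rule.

w1

Column x2 entries and ratios — w1: 22/4 = 11/2; w2: 26/2 = 13; w3: 20/3 = 20/3.
Smallest ratio is 11/2 in the row of w1, so w1 leaves.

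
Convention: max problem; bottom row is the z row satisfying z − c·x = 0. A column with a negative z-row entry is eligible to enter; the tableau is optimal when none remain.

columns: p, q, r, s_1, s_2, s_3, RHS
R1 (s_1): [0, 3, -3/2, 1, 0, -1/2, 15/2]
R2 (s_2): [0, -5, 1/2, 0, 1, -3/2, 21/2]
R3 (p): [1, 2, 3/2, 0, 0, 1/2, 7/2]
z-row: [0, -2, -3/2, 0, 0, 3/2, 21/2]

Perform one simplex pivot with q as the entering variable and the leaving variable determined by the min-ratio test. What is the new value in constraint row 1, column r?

Ratio test on column q — row 1: (15/2)/3 = 5/2; row 2: entry -5 ≤ 0; row 3: (7/2)/2 = 7/4. Minimum is 7/4 at row 3 (p leaves); pivot element 2.
Divide row 3 by 2; eliminate column q from the other rows.
Row 1 update in column r: -3/2 − 3·(3/4) = -15/4.

-15/4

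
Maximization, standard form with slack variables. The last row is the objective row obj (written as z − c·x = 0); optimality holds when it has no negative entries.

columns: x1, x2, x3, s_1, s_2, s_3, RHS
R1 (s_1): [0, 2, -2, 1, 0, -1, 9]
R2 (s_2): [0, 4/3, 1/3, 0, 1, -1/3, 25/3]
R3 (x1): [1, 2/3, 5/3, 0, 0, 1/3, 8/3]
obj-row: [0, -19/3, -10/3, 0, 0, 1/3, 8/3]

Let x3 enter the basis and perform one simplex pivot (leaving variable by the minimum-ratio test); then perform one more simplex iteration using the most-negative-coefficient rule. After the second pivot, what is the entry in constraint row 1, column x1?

Ratio test on column x3 — row 1: entry -2 ≤ 0; row 2: (25/3)/(1/3) = 25; row 3: (8/3)/(5/3) = 8/5. Minimum is 8/5 at row 3 (x1 leaves); pivot element 5/3.
Divide row 3 by 5/3; eliminate column x3 from the other rows.
Second iteration: most negative obj-row entry is -5 in column x2, so x2 enters.
Ratio test on column x2 — row 1: (61/5)/(14/5) = 61/14; row 2: (39/5)/(6/5) = 13/2; row 3: (8/5)/(2/5) = 4. Minimum is 4 at row 3 (x3 leaves); pivot element 2/5.
Divide row 3 by 2/5; eliminate column x2 from the other rows.
After both pivots, the entry at constraint row 1, column x1 is -3.

-3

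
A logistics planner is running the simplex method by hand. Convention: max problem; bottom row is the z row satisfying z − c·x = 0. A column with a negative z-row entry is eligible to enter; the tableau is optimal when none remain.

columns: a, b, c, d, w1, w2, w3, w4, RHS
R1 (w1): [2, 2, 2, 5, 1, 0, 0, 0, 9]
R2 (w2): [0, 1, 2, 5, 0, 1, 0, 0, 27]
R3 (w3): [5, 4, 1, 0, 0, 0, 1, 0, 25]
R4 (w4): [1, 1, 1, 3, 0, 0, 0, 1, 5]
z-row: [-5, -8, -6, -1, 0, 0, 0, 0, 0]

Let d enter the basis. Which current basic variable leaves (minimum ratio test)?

w4

Column d entries and ratios — w1: 9/5 = 9/5; w2: 27/5 = 27/5; w3: 0 ≤ 0, skip; w4: 5/3 = 5/3.
Smallest ratio is 5/3 in the row of w4, so w4 leaves.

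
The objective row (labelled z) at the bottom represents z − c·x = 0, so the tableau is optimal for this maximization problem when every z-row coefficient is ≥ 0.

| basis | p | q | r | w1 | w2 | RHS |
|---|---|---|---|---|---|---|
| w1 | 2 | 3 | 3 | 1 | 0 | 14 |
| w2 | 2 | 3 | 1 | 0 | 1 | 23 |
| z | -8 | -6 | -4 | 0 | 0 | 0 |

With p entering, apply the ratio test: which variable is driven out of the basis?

w1

Column p entries and ratios — w1: 14/2 = 7; w2: 23/2 = 23/2.
Smallest ratio is 7 in the row of w1, so w1 leaves.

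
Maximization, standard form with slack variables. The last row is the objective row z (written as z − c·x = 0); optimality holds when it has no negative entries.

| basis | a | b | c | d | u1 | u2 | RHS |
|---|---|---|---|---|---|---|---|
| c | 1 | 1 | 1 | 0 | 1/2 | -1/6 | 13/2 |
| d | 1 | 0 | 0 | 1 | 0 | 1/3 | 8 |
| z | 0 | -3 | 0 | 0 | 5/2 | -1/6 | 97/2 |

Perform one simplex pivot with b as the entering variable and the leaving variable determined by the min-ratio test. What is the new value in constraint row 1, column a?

1

Ratio test on column b — row 1: (13/2)/1 = 13/2; row 2: entry 0 ≤ 0. Minimum is 13/2 at row 1 (c leaves); pivot element 1.
Divide row 1 by 1; eliminate column b from the other rows.
In the new row 1, the a entry is the old entry divided by the pivot: 1/1 = 1.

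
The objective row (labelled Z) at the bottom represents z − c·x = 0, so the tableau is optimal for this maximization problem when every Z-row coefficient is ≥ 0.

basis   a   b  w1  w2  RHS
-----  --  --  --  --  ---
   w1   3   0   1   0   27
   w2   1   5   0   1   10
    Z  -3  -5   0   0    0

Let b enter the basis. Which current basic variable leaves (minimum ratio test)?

Column b entries and ratios — w1: 0 ≤ 0, skip; w2: 10/5 = 2.
Smallest ratio is 2 in the row of w2, so w2 leaves.

w2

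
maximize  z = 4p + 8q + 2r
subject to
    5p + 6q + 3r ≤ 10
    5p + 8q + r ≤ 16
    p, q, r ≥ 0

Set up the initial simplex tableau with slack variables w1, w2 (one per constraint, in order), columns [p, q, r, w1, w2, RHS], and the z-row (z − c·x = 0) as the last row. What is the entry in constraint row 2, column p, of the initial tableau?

Constraint 2 has coefficient 5 on p.

5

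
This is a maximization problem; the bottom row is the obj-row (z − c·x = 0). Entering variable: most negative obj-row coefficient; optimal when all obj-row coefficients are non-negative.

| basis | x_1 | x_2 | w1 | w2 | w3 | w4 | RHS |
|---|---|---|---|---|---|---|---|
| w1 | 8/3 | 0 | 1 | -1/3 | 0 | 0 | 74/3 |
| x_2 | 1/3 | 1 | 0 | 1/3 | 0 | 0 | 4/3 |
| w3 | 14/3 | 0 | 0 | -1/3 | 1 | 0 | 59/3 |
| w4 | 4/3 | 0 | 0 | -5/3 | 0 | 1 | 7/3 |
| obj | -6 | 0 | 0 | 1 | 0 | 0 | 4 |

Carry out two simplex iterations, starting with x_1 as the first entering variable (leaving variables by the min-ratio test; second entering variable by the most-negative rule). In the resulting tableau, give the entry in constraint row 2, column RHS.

Ratio test on column x_1 — row 1: (74/3)/(8/3) = 37/4; row 2: (4/3)/(1/3) = 4; row 3: (59/3)/(14/3) = 59/14; row 4: (7/3)/(4/3) = 7/4. Minimum is 7/4 at row 4 (w4 leaves); pivot element 4/3.
Divide row 4 by 4/3; eliminate column x_1 from the other rows.
Second iteration: most negative obj-row entry is -13/2 in column w2, so w2 enters.
Ratio test on column w2 — row 1: 20/3 = 20/3; row 2: (3/4)/(3/4) = 1; row 3: (23/2)/(11/2) = 23/11; row 4: entry -5/4 ≤ 0. Minimum is 1 at row 2 (x_2 leaves); pivot element 3/4.
Divide row 2 by 3/4; eliminate column w2 from the other rows.
After both pivots, the entry at constraint row 2, column RHS is 1.

1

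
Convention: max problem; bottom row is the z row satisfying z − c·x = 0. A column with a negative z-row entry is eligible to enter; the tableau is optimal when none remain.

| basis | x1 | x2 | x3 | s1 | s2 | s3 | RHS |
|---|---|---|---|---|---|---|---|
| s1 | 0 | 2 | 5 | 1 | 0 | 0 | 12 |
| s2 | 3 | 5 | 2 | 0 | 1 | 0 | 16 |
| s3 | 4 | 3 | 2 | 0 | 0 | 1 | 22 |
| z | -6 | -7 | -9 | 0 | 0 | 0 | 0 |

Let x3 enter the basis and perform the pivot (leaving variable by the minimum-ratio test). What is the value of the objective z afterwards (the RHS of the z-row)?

Ratio test on column x3 — row 1: 12/5 = 12/5; row 2: 16/2 = 8; row 3: 22/2 = 11. Minimum is 12/5 at row 1 (s1 leaves); pivot element 5.
Pivot on row 1; the z-row RHS becomes 0 − (-9)·(12/5) = 108/5.

108/5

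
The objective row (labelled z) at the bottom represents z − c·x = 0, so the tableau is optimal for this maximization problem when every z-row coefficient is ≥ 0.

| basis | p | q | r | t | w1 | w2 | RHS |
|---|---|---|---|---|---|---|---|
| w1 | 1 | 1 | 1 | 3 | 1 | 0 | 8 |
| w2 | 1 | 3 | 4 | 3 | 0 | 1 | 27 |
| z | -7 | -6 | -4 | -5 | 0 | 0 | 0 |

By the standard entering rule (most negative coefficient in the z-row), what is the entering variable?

p

Negative z-row entries: p: -7, q: -6, r: -4, t: -5.
The most negative is -7 in column p, so p enters.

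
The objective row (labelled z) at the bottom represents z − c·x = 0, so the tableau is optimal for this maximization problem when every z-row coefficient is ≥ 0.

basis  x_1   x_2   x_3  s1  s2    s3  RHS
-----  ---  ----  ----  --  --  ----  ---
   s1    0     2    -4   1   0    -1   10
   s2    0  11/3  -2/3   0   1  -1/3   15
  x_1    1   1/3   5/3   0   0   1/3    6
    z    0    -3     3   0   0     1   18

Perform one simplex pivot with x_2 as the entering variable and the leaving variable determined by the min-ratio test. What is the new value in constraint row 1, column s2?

Ratio test on column x_2 — row 1: 10/2 = 5; row 2: 15/(11/3) = 45/11; row 3: 6/(1/3) = 18. Minimum is 45/11 at row 2 (s2 leaves); pivot element 11/3.
Divide row 2 by 11/3; eliminate column x_2 from the other rows.
Row 1 update in column s2: 0 − 2·(3/11) = -6/11.

-6/11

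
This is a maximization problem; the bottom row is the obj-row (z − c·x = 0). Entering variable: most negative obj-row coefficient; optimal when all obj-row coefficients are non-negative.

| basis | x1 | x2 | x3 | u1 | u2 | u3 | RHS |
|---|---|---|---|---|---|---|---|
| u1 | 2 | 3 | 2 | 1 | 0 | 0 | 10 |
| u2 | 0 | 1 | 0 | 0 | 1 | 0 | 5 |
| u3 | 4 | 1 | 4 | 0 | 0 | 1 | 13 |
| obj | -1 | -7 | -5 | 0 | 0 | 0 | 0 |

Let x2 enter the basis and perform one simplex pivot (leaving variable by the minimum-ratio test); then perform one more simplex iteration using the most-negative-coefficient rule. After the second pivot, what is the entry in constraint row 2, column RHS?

Ratio test on column x2 — row 1: 10/3 = 10/3; row 2: 5/1 = 5; row 3: 13/1 = 13. Minimum is 10/3 at row 1 (u1 leaves); pivot element 3.
Divide row 1 by 3; eliminate column x2 from the other rows.
Second iteration: most negative obj-row entry is -1/3 in column x3, so x3 enters.
Ratio test on column x3 — row 1: (10/3)/(2/3) = 5; row 2: entry -2/3 ≤ 0; row 3: (29/3)/(10/3) = 29/10. Minimum is 29/10 at row 3 (u3 leaves); pivot element 10/3.
Divide row 3 by 10/3; eliminate column x3 from the other rows.
After both pivots, the entry at constraint row 2, column RHS is 18/5.

18/5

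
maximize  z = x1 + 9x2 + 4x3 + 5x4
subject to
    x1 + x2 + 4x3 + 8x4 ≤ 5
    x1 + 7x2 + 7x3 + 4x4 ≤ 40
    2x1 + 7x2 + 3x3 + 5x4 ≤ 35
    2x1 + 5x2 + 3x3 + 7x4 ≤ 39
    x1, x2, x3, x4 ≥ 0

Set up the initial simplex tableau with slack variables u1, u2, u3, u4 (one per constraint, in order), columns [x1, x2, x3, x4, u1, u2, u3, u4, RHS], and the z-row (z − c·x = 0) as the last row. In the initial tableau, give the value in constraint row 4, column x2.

5

Constraint 4 has coefficient 5 on x2.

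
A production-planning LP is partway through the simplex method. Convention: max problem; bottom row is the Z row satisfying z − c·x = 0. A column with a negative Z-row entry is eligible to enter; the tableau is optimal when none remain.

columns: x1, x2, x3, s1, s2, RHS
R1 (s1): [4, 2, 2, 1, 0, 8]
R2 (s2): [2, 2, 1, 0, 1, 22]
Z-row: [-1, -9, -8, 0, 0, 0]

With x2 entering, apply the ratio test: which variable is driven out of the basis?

s1

Column x2 entries and ratios — s1: 8/2 = 4; s2: 22/2 = 11.
Smallest ratio is 4 in the row of s1, so s1 leaves.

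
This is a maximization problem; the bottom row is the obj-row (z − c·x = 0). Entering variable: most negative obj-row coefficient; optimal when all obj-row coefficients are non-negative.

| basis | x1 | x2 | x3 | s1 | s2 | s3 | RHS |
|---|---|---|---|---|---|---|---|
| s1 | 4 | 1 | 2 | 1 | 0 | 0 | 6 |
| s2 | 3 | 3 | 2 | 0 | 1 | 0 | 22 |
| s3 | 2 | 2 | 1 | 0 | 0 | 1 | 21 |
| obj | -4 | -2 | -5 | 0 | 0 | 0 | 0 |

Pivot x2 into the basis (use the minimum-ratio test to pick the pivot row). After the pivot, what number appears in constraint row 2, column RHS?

4

Ratio test on column x2 — row 1: 6/1 = 6; row 2: 22/3 = 22/3; row 3: 21/2 = 21/2. Minimum is 6 at row 1 (s1 leaves); pivot element 1.
Divide row 1 by 1; eliminate column x2 from the other rows.
Row 2 update in column RHS: 22 − 3·6 = 4.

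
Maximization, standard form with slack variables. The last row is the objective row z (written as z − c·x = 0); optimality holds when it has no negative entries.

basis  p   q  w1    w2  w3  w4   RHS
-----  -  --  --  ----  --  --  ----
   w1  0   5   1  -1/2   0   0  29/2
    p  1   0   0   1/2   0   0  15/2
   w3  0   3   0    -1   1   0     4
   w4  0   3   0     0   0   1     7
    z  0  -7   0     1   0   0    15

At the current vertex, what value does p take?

p is basic (row 2); its value is the RHS of that row, 15/2.

15/2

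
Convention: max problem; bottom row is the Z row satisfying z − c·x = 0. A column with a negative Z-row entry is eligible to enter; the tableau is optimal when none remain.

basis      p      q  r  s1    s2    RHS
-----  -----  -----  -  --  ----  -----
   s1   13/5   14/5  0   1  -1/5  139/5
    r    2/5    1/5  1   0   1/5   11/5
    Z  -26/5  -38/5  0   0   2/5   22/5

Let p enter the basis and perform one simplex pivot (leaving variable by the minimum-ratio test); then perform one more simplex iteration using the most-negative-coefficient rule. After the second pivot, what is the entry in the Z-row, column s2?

Ratio test on column p — row 1: (139/5)/(13/5) = 139/13; row 2: (11/5)/(2/5) = 11/2. Minimum is 11/2 at row 2 (r leaves); pivot element 2/5.
Divide row 2 by 2/5; eliminate column p from the other rows.
Second iteration: most negative Z-row entry is -5 in column q, so q enters.
Ratio test on column q — row 1: (27/2)/(3/2) = 9; row 2: (11/2)/(1/2) = 11. Minimum is 9 at row 1 (s1 leaves); pivot element 3/2.
Divide row 1 by 3/2; eliminate column q from the other rows.
After both pivots, the entry at the Z-row, column s2 is -2.

-2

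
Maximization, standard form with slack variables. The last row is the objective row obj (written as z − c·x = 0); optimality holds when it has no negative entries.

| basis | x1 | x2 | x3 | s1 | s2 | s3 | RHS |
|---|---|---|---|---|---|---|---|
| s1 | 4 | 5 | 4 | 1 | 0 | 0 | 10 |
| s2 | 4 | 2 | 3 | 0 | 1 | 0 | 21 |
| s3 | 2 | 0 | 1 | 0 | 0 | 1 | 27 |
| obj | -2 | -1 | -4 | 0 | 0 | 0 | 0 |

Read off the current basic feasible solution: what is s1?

s1 is basic (row 1); its value is the RHS of that row, 10.

10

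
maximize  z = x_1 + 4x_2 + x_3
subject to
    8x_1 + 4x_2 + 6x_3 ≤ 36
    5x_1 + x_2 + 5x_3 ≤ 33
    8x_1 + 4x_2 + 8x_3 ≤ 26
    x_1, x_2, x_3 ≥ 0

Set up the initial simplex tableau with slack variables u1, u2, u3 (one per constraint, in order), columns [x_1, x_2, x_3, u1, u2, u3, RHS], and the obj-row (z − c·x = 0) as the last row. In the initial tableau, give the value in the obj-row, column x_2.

-4

The obj-row carries the negated objective coefficients: the x_2 entry is -4.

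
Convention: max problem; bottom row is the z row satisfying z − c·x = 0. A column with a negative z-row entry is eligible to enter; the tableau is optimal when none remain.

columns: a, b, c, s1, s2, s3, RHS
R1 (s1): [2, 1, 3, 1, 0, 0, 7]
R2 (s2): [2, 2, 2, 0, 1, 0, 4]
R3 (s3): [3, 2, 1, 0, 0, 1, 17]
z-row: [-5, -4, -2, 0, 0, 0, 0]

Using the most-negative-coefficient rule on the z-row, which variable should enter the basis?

a

Negative z-row entries: a: -5, b: -4, c: -2.
The most negative is -5 in column a, so a enters.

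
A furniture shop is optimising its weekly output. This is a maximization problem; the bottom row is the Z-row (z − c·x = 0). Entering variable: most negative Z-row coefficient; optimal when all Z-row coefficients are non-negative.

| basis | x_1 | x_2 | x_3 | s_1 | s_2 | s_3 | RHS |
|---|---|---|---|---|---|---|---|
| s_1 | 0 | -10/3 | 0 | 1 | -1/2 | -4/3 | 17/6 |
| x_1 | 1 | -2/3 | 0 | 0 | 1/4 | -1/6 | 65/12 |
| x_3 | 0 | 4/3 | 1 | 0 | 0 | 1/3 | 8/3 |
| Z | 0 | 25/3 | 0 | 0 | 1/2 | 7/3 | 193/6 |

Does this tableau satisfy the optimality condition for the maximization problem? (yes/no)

Every Z-row coefficient is ≥ 0, so the tableau is optimal.

yes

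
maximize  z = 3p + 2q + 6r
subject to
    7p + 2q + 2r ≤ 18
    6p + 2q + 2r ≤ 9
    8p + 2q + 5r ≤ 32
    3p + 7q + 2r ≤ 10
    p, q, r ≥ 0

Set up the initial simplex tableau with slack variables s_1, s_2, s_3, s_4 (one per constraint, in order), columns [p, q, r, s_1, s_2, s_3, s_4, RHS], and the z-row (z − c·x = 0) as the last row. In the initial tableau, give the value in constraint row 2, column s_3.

0

Slack s_3 belongs to constraint 3; its column is the unit vector e_3, so the entry in row 2 is 0.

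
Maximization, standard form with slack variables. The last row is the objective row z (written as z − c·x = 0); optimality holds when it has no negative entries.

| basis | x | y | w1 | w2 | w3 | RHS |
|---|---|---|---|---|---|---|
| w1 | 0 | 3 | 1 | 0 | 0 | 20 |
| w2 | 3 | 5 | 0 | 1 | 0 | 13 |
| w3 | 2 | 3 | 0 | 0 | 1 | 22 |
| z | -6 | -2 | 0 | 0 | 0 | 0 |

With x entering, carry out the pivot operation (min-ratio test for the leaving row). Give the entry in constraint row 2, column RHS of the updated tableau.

Ratio test on column x — row 1: entry 0 ≤ 0; row 2: 13/3 = 13/3; row 3: 22/2 = 11. Minimum is 13/3 at row 2 (w2 leaves); pivot element 3.
Divide row 2 by 3; eliminate column x from the other rows.
In the new row 2, the RHS entry is the old entry divided by the pivot: 13/3 = 13/3.

13/3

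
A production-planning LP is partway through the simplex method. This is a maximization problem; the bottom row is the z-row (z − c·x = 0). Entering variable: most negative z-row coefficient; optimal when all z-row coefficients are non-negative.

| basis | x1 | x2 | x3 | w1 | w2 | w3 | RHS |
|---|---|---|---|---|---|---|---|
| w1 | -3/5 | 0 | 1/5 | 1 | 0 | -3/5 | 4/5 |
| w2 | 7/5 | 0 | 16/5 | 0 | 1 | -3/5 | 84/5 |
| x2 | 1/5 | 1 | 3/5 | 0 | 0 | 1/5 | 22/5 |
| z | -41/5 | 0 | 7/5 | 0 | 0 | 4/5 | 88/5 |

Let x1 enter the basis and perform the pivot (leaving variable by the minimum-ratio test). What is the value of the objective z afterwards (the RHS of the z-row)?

116

Ratio test on column x1 — row 1: entry -3/5 ≤ 0; row 2: (84/5)/(7/5) = 12; row 3: (22/5)/(1/5) = 22. Minimum is 12 at row 2 (w2 leaves); pivot element 7/5.
Pivot on row 2; the z-row RHS becomes 88/5 − (-41/5)·12 = 116.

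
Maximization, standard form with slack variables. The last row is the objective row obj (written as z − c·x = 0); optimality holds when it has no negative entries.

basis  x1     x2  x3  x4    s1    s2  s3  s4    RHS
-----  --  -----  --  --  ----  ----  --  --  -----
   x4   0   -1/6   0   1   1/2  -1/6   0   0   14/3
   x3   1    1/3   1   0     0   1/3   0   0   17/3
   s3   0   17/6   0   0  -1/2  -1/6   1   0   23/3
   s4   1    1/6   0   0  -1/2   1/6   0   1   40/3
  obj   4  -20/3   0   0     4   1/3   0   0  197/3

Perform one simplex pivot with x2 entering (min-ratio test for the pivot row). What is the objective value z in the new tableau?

1423/17

Ratio test on column x2 — row 1: entry -1/6 ≤ 0; row 2: (17/3)/(1/3) = 17; row 3: (23/3)/(17/6) = 46/17; row 4: (40/3)/(1/6) = 80. Minimum is 46/17 at row 3 (s3 leaves); pivot element 17/6.
Pivot on row 3; the obj-row RHS becomes 197/3 − (-20/3)·(46/17) = 1423/17.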